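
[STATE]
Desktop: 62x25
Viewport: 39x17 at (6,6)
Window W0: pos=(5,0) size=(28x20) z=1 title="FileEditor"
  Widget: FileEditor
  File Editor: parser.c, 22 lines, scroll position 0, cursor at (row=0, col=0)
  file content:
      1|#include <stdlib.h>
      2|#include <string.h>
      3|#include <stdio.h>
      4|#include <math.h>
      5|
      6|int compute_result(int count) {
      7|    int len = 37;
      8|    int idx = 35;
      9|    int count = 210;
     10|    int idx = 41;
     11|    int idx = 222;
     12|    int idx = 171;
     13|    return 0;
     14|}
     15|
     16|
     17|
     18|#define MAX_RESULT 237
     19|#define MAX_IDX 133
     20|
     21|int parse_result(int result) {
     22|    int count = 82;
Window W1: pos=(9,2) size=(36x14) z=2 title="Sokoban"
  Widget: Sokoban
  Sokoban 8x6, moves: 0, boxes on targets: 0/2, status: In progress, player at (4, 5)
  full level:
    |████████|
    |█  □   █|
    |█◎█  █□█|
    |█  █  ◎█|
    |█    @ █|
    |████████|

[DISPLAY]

#in┃█  □   █                          ┃
   ┃█◎█  █□█                          ┃
int┃█  █  ◎█                          ┃
   ┃█    @ █                          ┃
   ┃████████                          ┃
   ┃Moves: 0  0/2                     ┃
   ┃                                  ┃
   ┃                                  ┃
   ┃                                  ┃
   ┗━━━━━━━━━━━━━━━━━━━━━━━━━━━━━━━━━━┛
}                        ░┃            
                         ░┃            
                         ▼┃            
━━━━━━━━━━━━━━━━━━━━━━━━━━┛            
                                       
                                       
                                       


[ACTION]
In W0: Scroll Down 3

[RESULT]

   ┃█  □   █                          ┃
   ┃█◎█  █□█                          ┃
   ┃█  █  ◎█                          ┃
   ┃█    @ █                          ┃
   ┃████████                          ┃
   ┃Moves: 0  0/2                     ┃
   ┃                                  ┃
}  ┃                                  ┃
   ┃                                  ┃
   ┗━━━━━━━━━━━━━━━━━━━━━━━━━━━━━━━━━━┛
                         ░┃            
#define MAX_RESULT 237   ░┃            
#define MAX_IDX 133      ▼┃            
━━━━━━━━━━━━━━━━━━━━━━━━━━┛            
                                       
                                       
                                       


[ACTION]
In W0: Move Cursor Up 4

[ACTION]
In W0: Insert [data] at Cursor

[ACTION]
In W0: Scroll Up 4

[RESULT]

#in┃█  □   █                          ┃
   ┃█◎█  █□█                          ┃
int┃█  █  ◎█                          ┃
   ┃█    @ █                          ┃
   ┃████████                          ┃
   ┃Moves: 0  0/2                     ┃
   ┃                                  ┃
   ┃                                  ┃
   ┃                                  ┃
   ┗━━━━━━━━━━━━━━━━━━━━━━━━━━━━━━━━━━┛
}                        ░┃            
                         ░┃            
                         ▼┃            
━━━━━━━━━━━━━━━━━━━━━━━━━━┛            
                                       
                                       
                                       


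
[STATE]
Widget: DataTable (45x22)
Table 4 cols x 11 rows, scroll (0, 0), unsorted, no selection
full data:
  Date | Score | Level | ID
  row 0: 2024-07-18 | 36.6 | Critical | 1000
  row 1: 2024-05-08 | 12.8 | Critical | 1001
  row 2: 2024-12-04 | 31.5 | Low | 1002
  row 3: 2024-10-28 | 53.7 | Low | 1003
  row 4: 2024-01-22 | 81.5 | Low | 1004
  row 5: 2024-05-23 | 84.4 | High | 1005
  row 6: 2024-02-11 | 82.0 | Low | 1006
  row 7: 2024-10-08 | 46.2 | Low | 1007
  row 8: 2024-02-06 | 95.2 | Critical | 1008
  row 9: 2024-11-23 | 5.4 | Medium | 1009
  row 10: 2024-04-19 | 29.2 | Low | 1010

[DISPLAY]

Date      │Score│Level   │ID                 
──────────┼─────┼────────┼────               
2024-07-18│36.6 │Critical│1000               
2024-05-08│12.8 │Critical│1001               
2024-12-04│31.5 │Low     │1002               
2024-10-28│53.7 │Low     │1003               
2024-01-22│81.5 │Low     │1004               
2024-05-23│84.4 │High    │1005               
2024-02-11│82.0 │Low     │1006               
2024-10-08│46.2 │Low     │1007               
2024-02-06│95.2 │Critical│1008               
2024-11-23│5.4  │Medium  │1009               
2024-04-19│29.2 │Low     │1010               
                                             
                                             
                                             
                                             
                                             
                                             
                                             
                                             
                                             


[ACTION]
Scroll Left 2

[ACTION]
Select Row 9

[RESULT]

Date      │Score│Level   │ID                 
──────────┼─────┼────────┼────               
2024-07-18│36.6 │Critical│1000               
2024-05-08│12.8 │Critical│1001               
2024-12-04│31.5 │Low     │1002               
2024-10-28│53.7 │Low     │1003               
2024-01-22│81.5 │Low     │1004               
2024-05-23│84.4 │High    │1005               
2024-02-11│82.0 │Low     │1006               
2024-10-08│46.2 │Low     │1007               
2024-02-06│95.2 │Critical│1008               
>024-11-23│5.4  │Medium  │1009               
2024-04-19│29.2 │Low     │1010               
                                             
                                             
                                             
                                             
                                             
                                             
                                             
                                             
                                             


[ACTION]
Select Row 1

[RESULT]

Date      │Score│Level   │ID                 
──────────┼─────┼────────┼────               
2024-07-18│36.6 │Critical│1000               
>024-05-08│12.8 │Critical│1001               
2024-12-04│31.5 │Low     │1002               
2024-10-28│53.7 │Low     │1003               
2024-01-22│81.5 │Low     │1004               
2024-05-23│84.4 │High    │1005               
2024-02-11│82.0 │Low     │1006               
2024-10-08│46.2 │Low     │1007               
2024-02-06│95.2 │Critical│1008               
2024-11-23│5.4  │Medium  │1009               
2024-04-19│29.2 │Low     │1010               
                                             
                                             
                                             
                                             
                                             
                                             
                                             
                                             
                                             


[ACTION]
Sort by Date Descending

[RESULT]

Date     ▼│Score│Level   │ID                 
──────────┼─────┼────────┼────               
2024-12-04│31.5 │Low     │1002               
>024-11-23│5.4  │Medium  │1009               
2024-10-28│53.7 │Low     │1003               
2024-10-08│46.2 │Low     │1007               
2024-07-18│36.6 │Critical│1000               
2024-05-23│84.4 │High    │1005               
2024-05-08│12.8 │Critical│1001               
2024-04-19│29.2 │Low     │1010               
2024-02-11│82.0 │Low     │1006               
2024-02-06│95.2 │Critical│1008               
2024-01-22│81.5 │Low     │1004               
                                             
                                             
                                             
                                             
                                             
                                             
                                             
                                             
                                             


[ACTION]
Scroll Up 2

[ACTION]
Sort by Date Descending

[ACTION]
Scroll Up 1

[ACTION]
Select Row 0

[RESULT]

Date     ▼│Score│Level   │ID                 
──────────┼─────┼────────┼────               
>024-12-04│31.5 │Low     │1002               
2024-11-23│5.4  │Medium  │1009               
2024-10-28│53.7 │Low     │1003               
2024-10-08│46.2 │Low     │1007               
2024-07-18│36.6 │Critical│1000               
2024-05-23│84.4 │High    │1005               
2024-05-08│12.8 │Critical│1001               
2024-04-19│29.2 │Low     │1010               
2024-02-11│82.0 │Low     │1006               
2024-02-06│95.2 │Critical│1008               
2024-01-22│81.5 │Low     │1004               
                                             
                                             
                                             
                                             
                                             
                                             
                                             
                                             
                                             


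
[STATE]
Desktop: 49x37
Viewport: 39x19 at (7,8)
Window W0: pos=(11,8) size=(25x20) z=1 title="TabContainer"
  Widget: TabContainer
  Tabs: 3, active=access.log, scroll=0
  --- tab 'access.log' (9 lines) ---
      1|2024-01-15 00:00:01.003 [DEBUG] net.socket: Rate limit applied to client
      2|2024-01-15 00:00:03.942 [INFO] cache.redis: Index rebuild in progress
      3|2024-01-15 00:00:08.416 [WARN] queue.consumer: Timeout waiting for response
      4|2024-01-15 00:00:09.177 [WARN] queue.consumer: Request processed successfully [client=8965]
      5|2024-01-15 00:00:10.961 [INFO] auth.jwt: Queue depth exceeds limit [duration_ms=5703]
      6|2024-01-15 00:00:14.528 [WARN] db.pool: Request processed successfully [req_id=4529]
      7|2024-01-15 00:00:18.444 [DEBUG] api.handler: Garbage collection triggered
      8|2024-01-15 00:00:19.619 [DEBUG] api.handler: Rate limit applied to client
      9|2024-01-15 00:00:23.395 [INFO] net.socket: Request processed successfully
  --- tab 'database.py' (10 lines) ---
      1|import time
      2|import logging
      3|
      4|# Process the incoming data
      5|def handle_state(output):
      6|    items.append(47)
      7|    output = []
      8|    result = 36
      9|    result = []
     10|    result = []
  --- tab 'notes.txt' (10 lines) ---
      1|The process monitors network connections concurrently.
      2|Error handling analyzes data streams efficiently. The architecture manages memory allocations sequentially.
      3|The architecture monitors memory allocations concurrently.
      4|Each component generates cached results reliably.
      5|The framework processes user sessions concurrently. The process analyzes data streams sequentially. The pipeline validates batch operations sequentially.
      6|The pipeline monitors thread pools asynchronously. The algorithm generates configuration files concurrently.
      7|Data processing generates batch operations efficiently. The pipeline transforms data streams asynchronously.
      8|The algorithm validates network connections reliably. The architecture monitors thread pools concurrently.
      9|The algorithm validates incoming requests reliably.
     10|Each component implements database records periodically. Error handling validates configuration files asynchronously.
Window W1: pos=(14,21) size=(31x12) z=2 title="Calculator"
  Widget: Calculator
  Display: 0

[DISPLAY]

    ┏━━━━━━━━━━━━━━━━━━━━━━━┓          
    ┃ TabContainer          ┃          
    ┠───────────────────────┨          
    ┃[access.log]│ database.┃          
    ┃───────────────────────┃          
    ┃2024-01-15 00:00:01.003┃          
    ┃2024-01-15 00:00:03.942┃          
    ┃2024-01-15 00:00:08.416┃          
    ┃2024-01-15 00:00:09.177┃          
    ┃2024-01-15 00:00:10.961┃          
    ┃2024-01-15 00:00:14.528┃          
    ┃2024-01-15 00:00:18.444┃          
    ┃2024-01-15 00:00:19.619┃          
    ┃20┏━━━━━━━━━━━━━━━━━━━━━━━━━━━━━┓ 
    ┃  ┃ Calculator                  ┃ 
    ┃  ┠─────────────────────────────┨ 
    ┃  ┃                            0┃ 
    ┃  ┃┌───┬───┬───┬───┐            ┃ 
    ┃  ┃│ 7 │ 8 │ 9 │ ÷ │            ┃ 


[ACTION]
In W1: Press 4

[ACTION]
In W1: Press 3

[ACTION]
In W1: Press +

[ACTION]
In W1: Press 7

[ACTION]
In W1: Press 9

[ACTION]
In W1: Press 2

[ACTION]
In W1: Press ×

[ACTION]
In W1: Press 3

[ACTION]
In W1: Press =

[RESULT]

    ┏━━━━━━━━━━━━━━━━━━━━━━━┓          
    ┃ TabContainer          ┃          
    ┠───────────────────────┨          
    ┃[access.log]│ database.┃          
    ┃───────────────────────┃          
    ┃2024-01-15 00:00:01.003┃          
    ┃2024-01-15 00:00:03.942┃          
    ┃2024-01-15 00:00:08.416┃          
    ┃2024-01-15 00:00:09.177┃          
    ┃2024-01-15 00:00:10.961┃          
    ┃2024-01-15 00:00:14.528┃          
    ┃2024-01-15 00:00:18.444┃          
    ┃2024-01-15 00:00:19.619┃          
    ┃20┏━━━━━━━━━━━━━━━━━━━━━━━━━━━━━┓ 
    ┃  ┃ Calculator                  ┃ 
    ┃  ┠─────────────────────────────┨ 
    ┃  ┃                         2505┃ 
    ┃  ┃┌───┬───┬───┬───┐            ┃ 
    ┃  ┃│ 7 │ 8 │ 9 │ ÷ │            ┃ 


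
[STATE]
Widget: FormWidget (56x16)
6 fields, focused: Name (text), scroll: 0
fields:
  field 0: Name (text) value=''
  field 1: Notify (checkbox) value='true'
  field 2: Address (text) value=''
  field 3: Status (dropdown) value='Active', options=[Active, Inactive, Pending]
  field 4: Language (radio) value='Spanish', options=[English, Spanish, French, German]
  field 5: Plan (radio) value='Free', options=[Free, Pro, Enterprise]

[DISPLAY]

> Name:       [                                        ]
  Notify:     [x]                                       
  Address:    [                                        ]
  Status:     [Active                                 ▼]
  Language:   ( ) English  (●) Spanish  ( ) French  ( ) 
  Plan:       (●) Free  ( ) Pro  ( ) Enterprise         
                                                        
                                                        
                                                        
                                                        
                                                        
                                                        
                                                        
                                                        
                                                        
                                                        


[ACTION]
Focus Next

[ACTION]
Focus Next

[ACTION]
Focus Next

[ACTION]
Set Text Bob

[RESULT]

  Name:       [                                        ]
  Notify:     [x]                                       
  Address:    [                                        ]
> Status:     [Active                                 ▼]
  Language:   ( ) English  (●) Spanish  ( ) French  ( ) 
  Plan:       (●) Free  ( ) Pro  ( ) Enterprise         
                                                        
                                                        
                                                        
                                                        
                                                        
                                                        
                                                        
                                                        
                                                        
                                                        


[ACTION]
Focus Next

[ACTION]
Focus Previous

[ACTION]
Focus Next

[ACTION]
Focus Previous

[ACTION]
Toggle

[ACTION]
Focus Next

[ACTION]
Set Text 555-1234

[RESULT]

  Name:       [                                        ]
  Notify:     [x]                                       
  Address:    [                                        ]
  Status:     [Active                                 ▼]
> Language:   ( ) English  (●) Spanish  ( ) French  ( ) 
  Plan:       (●) Free  ( ) Pro  ( ) Enterprise         
                                                        
                                                        
                                                        
                                                        
                                                        
                                                        
                                                        
                                                        
                                                        
                                                        


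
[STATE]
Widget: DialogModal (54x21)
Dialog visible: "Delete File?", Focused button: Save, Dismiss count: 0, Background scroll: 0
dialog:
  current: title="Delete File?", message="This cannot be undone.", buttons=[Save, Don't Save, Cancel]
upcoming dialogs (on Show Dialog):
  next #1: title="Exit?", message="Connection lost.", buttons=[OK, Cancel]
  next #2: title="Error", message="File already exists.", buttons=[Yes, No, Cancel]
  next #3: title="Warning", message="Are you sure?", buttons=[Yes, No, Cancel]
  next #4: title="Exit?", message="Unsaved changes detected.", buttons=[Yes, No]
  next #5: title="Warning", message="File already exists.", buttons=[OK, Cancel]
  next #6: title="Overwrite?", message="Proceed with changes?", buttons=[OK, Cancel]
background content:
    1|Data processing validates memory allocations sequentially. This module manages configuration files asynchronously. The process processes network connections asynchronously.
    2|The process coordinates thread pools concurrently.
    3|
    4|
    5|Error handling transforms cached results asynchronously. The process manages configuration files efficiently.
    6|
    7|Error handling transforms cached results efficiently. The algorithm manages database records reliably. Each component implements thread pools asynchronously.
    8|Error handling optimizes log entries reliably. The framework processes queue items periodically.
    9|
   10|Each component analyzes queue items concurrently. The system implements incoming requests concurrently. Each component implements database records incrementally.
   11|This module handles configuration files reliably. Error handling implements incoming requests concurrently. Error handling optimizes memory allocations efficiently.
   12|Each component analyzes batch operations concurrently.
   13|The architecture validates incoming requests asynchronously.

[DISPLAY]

Data processing validates memory allocations sequentia
The process coordinates thread pools concurrently.    
                                                      
                                                      
Error handling transforms cached results asynchronousl
                                                      
Error handling transforms cached results efficiently. 
Error handling optimizes log entries reliably. The fra
           ┌──────────────────────────────┐           
Each compon│         Delete File?         │ently. The 
This module│    This cannot be undone.    │iably. Erro
Each compon│ [Save]  Don't Save   Cancel  │ncurrently.
The archite└──────────────────────────────┘s asynchron
                                                      
                                                      
                                                      
                                                      
                                                      
                                                      
                                                      
                                                      


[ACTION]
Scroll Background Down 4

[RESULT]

Error handling transforms cached results asynchronousl
                                                      
Error handling transforms cached results efficiently. 
Error handling optimizes log entries reliably. The fra
                                                      
Each component analyzes queue items concurrently. The 
This module handles configuration files reliably. Erro
Each component analyzes batch operations concurrently.
The archite┌──────────────────────────────┐s asynchron
           │         Delete File?         │           
           │    This cannot be undone.    │           
           │ [Save]  Don't Save   Cancel  │           
           └──────────────────────────────┘           
                                                      
                                                      
                                                      
                                                      
                                                      
                                                      
                                                      
                                                      


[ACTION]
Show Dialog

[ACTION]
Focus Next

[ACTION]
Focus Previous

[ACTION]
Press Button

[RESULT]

Error handling transforms cached results asynchronousl
                                                      
Error handling transforms cached results efficiently. 
Error handling optimizes log entries reliably. The fra
                                                      
Each component analyzes queue items concurrently. The 
This module handles configuration files reliably. Erro
Each component analyzes batch operations concurrently.
The architecture validates incoming requests asynchron
                                                      
                                                      
                                                      
                                                      
                                                      
                                                      
                                                      
                                                      
                                                      
                                                      
                                                      
                                                      


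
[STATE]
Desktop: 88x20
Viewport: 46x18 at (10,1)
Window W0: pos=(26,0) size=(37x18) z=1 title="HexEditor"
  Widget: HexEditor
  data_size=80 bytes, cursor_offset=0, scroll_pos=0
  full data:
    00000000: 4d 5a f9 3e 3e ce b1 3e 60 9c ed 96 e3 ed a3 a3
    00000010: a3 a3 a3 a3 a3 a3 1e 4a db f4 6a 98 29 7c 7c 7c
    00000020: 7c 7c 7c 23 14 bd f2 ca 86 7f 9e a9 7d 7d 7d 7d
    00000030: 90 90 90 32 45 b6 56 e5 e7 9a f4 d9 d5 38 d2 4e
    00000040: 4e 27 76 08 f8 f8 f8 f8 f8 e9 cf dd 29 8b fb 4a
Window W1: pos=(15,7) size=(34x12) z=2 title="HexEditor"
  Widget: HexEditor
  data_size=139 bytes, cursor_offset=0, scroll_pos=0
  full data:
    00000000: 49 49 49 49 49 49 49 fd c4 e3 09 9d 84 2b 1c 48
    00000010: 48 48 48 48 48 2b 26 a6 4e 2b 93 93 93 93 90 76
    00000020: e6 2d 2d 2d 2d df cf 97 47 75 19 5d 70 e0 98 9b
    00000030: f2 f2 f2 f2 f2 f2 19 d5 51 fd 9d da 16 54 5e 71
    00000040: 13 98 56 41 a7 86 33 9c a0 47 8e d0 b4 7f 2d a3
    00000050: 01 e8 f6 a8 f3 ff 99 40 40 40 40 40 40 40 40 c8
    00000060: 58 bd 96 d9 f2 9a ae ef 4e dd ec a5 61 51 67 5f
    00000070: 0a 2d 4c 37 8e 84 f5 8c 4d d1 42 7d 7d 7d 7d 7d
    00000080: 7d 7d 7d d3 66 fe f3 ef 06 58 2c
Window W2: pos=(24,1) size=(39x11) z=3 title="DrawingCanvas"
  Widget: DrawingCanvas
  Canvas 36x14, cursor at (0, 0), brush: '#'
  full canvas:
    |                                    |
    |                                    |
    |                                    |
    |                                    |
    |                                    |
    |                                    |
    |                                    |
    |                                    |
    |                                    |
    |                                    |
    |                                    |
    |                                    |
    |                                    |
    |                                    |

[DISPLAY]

              ┏━━━━━━━━━━━━━━━━━━━━━━━━━━━━━━━
              ┃ DrawingCanvas                 
              ┠───────────────────────────────
              ┃+                              
              ┃                               
              ┃                               
     ┏━━━━━━━━┃                               
     ┃ HexEdit┃                               
     ┠────────┃                               
     ┃00000000┃                               
     ┃00000010┗━━━━━━━━━━━━━━━━━━━━━━━━━━━━━━━
     ┃00000020  e6 2d 2d 2d 2d df cf 9┃       
     ┃00000030  f2 f2 f2 f2 f2 f2 19 d┃       
     ┃00000040  13 98 56 41 a7 86 33 9┃       
     ┃00000050  01 e8 f6 a8 f3 ff 99 4┃       
     ┃00000060  58 bd 96 d9 f2 9a ae e┃       
     ┃00000070  0a 2d 4c 37 8e 84 f5 8┃━━━━━━━
     ┗━━━━━━━━━━━━━━━━━━━━━━━━━━━━━━━━┛       


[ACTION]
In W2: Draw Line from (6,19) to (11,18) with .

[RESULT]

              ┏━━━━━━━━━━━━━━━━━━━━━━━━━━━━━━━
              ┃ DrawingCanvas                 
              ┠───────────────────────────────
              ┃+                              
              ┃                               
              ┃                               
     ┏━━━━━━━━┃                               
     ┃ HexEdit┃                               
     ┠────────┃                               
     ┃00000000┃                   .           
     ┃00000010┗━━━━━━━━━━━━━━━━━━━━━━━━━━━━━━━
     ┃00000020  e6 2d 2d 2d 2d df cf 9┃       
     ┃00000030  f2 f2 f2 f2 f2 f2 19 d┃       
     ┃00000040  13 98 56 41 a7 86 33 9┃       
     ┃00000050  01 e8 f6 a8 f3 ff 99 4┃       
     ┃00000060  58 bd 96 d9 f2 9a ae e┃       
     ┃00000070  0a 2d 4c 37 8e 84 f5 8┃━━━━━━━
     ┗━━━━━━━━━━━━━━━━━━━━━━━━━━━━━━━━┛       


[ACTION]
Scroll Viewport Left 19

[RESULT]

                        ┏━━━━━━━━━━━━━━━━━━━━━
                        ┃ DrawingCanvas       
                        ┠─────────────────────
                        ┃+                    
                        ┃                     
                        ┃                     
               ┏━━━━━━━━┃                     
               ┃ HexEdit┃                     
               ┠────────┃                     
               ┃00000000┃                   . 
               ┃00000010┗━━━━━━━━━━━━━━━━━━━━━
               ┃00000020  e6 2d 2d 2d 2d df cf
               ┃00000030  f2 f2 f2 f2 f2 f2 19
               ┃00000040  13 98 56 41 a7 86 33
               ┃00000050  01 e8 f6 a8 f3 ff 99
               ┃00000060  58 bd 96 d9 f2 9a ae
               ┃00000070  0a 2d 4c 37 8e 84 f5
               ┗━━━━━━━━━━━━━━━━━━━━━━━━━━━━━━


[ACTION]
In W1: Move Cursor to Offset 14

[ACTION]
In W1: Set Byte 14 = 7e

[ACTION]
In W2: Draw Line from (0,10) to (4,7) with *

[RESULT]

                        ┏━━━━━━━━━━━━━━━━━━━━━
                        ┃ DrawingCanvas       
                        ┠─────────────────────
                        ┃+         *          
                        ┃         *           
                        ┃         *           
               ┏━━━━━━━━┃        *            
               ┃ HexEdit┃       *             
               ┠────────┃                     
               ┃00000000┃                   . 
               ┃00000010┗━━━━━━━━━━━━━━━━━━━━━
               ┃00000020  e6 2d 2d 2d 2d df cf
               ┃00000030  f2 f2 f2 f2 f2 f2 19
               ┃00000040  13 98 56 41 a7 86 33
               ┃00000050  01 e8 f6 a8 f3 ff 99
               ┃00000060  58 bd 96 d9 f2 9a ae
               ┃00000070  0a 2d 4c 37 8e 84 f5
               ┗━━━━━━━━━━━━━━━━━━━━━━━━━━━━━━


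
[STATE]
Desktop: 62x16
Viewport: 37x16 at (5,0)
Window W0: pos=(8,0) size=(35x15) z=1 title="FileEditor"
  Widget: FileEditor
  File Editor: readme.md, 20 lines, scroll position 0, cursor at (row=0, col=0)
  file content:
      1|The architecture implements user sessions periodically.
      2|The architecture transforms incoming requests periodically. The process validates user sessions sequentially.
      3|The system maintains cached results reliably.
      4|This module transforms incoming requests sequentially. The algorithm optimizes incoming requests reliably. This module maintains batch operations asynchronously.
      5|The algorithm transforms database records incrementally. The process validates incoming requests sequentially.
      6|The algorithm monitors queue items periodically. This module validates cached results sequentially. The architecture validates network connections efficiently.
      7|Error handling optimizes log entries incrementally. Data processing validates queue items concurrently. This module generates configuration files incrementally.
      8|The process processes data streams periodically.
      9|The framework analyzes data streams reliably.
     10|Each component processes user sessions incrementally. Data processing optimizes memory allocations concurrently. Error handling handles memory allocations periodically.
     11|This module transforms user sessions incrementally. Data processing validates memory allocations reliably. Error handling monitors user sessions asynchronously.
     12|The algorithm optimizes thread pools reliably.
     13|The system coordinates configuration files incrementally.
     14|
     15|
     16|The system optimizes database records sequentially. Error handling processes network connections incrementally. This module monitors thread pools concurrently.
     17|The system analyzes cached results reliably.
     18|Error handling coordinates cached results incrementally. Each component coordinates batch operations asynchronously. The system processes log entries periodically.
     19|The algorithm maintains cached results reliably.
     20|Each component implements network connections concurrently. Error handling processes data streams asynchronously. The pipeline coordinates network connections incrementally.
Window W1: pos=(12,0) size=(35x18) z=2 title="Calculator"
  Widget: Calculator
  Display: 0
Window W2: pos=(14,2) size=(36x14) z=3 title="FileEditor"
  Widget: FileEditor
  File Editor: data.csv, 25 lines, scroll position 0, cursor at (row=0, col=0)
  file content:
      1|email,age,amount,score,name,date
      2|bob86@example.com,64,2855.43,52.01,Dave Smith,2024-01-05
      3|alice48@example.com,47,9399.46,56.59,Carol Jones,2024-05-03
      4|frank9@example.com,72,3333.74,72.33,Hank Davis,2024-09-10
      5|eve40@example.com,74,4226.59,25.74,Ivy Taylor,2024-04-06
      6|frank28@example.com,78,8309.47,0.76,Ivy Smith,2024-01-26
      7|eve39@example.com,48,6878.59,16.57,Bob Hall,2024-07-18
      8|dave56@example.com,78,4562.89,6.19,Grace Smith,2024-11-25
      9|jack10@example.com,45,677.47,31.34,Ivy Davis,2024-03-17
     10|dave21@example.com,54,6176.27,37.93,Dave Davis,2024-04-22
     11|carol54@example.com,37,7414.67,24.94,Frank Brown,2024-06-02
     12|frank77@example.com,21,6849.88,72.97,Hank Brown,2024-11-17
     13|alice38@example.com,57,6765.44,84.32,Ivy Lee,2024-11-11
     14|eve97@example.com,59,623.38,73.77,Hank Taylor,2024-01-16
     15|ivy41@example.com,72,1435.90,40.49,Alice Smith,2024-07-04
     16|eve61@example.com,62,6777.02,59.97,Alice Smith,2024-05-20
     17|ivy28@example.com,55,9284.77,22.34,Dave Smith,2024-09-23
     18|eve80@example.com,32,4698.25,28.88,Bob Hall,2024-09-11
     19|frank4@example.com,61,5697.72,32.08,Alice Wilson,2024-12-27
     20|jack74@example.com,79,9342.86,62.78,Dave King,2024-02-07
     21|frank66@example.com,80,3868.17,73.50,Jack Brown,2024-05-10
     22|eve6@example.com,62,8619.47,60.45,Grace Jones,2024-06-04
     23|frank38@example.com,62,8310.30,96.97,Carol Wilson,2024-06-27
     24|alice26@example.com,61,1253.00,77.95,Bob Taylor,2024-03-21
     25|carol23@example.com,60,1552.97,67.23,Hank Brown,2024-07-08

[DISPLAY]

   ┏━━━┏━━━━━━━━━━━━━━━━━━━━━━━━━━━━━
   ┃ Fi┃ Calculator                  
   ┠───┠─┏━━━━━━━━━━━━━━━━━━━━━━━━━━━
   ┃█he┃ ┃ FileEditor                
   ┃The┃┌┠───────────────────────────
   ┃The┃│┃█mail,age,amount,score,name
   ┃Thi┃├┃bob86@example.com,64,2855.4
   ┃The┃│┃alice48@example.com,47,9399
   ┃The┃├┃frank9@example.com,72,3333.
   ┃Err┃│┃eve40@example.com,74,4226.5
   ┃The┃├┃frank28@example.com,78,8309
   ┃The┃│┃eve39@example.com,48,6878.5
   ┃Eac┃├┃dave56@example.com,78,4562.
   ┃Thi┃│┃jack10@example.com,45,677.4
   ┗━━━┃└┃dave21@example.com,54,6176.
       ┃ ┗━━━━━━━━━━━━━━━━━━━━━━━━━━━


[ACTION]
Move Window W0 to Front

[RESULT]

   ┏━━━━━━━━━━━━━━━━━━━━━━━━━━━━━━━━━
   ┃ FileEditor                      
   ┠─────────────────────────────────
   ┃█he architecture implements user▲
   ┃The architecture transforms inco█
   ┃The system maintains cached resu░
   ┃This module transforms incoming ░
   ┃The algorithm transforms databas░
   ┃The algorithm monitors queue ite░
   ┃Error handling optimizes log ent░
   ┃The process processes data strea░
   ┃The framework analyzes data stre░
   ┃Each component processes user se░
   ┃This module transforms user sess▼
   ┗━━━━━━━━━━━━━━━━━━━━━━━━━━━━━━━━━
       ┃ ┗━━━━━━━━━━━━━━━━━━━━━━━━━━━


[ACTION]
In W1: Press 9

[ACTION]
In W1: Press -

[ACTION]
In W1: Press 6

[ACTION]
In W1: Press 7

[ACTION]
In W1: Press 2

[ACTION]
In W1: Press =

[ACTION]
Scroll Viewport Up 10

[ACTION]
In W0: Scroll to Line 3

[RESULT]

   ┏━━━━━━━━━━━━━━━━━━━━━━━━━━━━━━━━━
   ┃ FileEditor                      
   ┠─────────────────────────────────
   ┃The system maintains cached resu▲
   ┃This module transforms incoming ░
   ┃The algorithm transforms databas░
   ┃The algorithm monitors queue ite█
   ┃Error handling optimizes log ent░
   ┃The process processes data strea░
   ┃The framework analyzes data stre░
   ┃Each component processes user se░
   ┃This module transforms user sess░
   ┃The algorithm optimizes thread p░
   ┃The system coordinates configura▼
   ┗━━━━━━━━━━━━━━━━━━━━━━━━━━━━━━━━━
       ┃ ┗━━━━━━━━━━━━━━━━━━━━━━━━━━━


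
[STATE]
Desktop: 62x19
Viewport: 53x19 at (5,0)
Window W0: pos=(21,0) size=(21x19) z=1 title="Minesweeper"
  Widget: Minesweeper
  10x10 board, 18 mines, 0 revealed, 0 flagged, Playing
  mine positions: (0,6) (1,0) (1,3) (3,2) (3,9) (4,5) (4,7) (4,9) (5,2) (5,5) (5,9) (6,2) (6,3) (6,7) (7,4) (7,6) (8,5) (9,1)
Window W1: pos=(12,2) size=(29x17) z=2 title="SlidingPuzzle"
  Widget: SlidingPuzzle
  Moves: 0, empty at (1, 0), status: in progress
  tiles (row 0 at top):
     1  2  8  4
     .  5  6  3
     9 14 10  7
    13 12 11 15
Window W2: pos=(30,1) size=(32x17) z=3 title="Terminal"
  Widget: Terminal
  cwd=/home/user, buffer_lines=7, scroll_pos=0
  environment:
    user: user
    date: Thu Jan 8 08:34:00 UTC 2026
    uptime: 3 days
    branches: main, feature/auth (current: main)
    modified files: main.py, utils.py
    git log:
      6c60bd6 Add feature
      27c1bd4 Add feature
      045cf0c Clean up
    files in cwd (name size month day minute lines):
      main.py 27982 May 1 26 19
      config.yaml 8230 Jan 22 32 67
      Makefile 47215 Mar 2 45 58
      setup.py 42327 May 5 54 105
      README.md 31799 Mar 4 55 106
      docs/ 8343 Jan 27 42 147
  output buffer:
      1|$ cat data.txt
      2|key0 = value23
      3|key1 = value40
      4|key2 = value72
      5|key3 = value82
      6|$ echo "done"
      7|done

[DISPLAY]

                ┏━━━━━━━━━━━━━━━━━━━┓                
                ┃ Mineswe┏━━━━━━━━━━━━━━━━━━━━━━━━━━━
       ┏━━━━━━━━━━━━━━━━━┃ Terminal                  
       ┃ SlidingPuzzle   ┠───────────────────────────
       ┠─────────────────┃$ cat data.txt             
       ┃┌────┬────┬────┬─┃key0 = value23             
       ┃│  1 │  2 │  8 │ ┃key1 = value40             
       ┃├────┼────┼────┼─┃key2 = value72             
       ┃│    │  5 │  6 │ ┃key3 = value82             
       ┃├────┼────┼────┼─┃$ echo "done"              
       ┃│  9 │ 14 │ 10 │ ┃done                       
       ┃├────┼────┼────┼─┃$ █                        
       ┃│ 13 │ 12 │ 11 │ ┃                           
       ┃└────┴────┴────┴─┃                           
       ┃Moves: 0         ┃                           
       ┃                 ┃                           
       ┃                 ┃                           
       ┃                 ┗━━━━━━━━━━━━━━━━━━━━━━━━━━━
       ┗━━━━━━━━━━━━━━━━━━━━━━━━━━━┛┛                


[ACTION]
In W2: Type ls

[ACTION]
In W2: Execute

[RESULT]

                ┏━━━━━━━━━━━━━━━━━━━┓                
                ┃ Mineswe┏━━━━━━━━━━━━━━━━━━━━━━━━━━━
       ┏━━━━━━━━━━━━━━━━━┃ Terminal                  
       ┃ SlidingPuzzle   ┠───────────────────────────
       ┠─────────────────┃$ cat data.txt             
       ┃┌────┬────┬────┬─┃key0 = value23             
       ┃│  1 │  2 │  8 │ ┃key1 = value40             
       ┃├────┼────┼────┼─┃key2 = value72             
       ┃│    │  5 │  6 │ ┃key3 = value82             
       ┃├────┼────┼────┼─┃$ echo "done"              
       ┃│  9 │ 14 │ 10 │ ┃done                       
       ┃├────┼────┼────┼─┃$ ls                       
       ┃│ 13 │ 12 │ 11 │ ┃main.py  config.yaml  Makef
       ┃└────┴────┴────┴─┃$ █                        
       ┃Moves: 0         ┃                           
       ┃                 ┃                           
       ┃                 ┃                           
       ┃                 ┗━━━━━━━━━━━━━━━━━━━━━━━━━━━
       ┗━━━━━━━━━━━━━━━━━━━━━━━━━━━┛┛                
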